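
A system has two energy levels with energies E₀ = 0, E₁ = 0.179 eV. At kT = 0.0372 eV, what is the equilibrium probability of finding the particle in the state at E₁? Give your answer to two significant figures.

Eᵢ/kT = 0, 4.812.
Z = Σ e^(−Eᵢ/kT) = e^(−0) + e^(−4.812) = 1.000 + 0.008132 = 1.008.
P₁ = e^(−E₁/kT) / Z = 0.008132/1.008 = 0.0081.

0.0081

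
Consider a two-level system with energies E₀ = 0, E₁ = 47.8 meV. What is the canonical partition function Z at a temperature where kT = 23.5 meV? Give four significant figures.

Eᵢ/kT = 0, 2.03404.
Z = Σ e^(−Eᵢ/kT) = e^(−0) + e^(−2.03404) = 1.00000 + 0.130806 = 1.13081.

Z = 1.131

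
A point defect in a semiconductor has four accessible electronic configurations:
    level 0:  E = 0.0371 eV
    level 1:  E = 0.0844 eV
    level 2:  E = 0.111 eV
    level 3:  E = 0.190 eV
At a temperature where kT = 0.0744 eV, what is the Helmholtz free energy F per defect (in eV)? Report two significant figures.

Eᵢ/kT = 0.4987, 1.134, 1.492, 2.554.
Z = Σ e^(−Eᵢ/kT) = e^(−0.4987) + e^(−1.134) + e^(−1.492) + e^(−2.554) = 0.6073 + 0.3217 + 0.2249 + 0.07777 = 1.232.
F = −kT ln Z = −0.0744 × ln(1.232) = −0.0744 × 0.2086 = -0.016 eV.

-0.016 eV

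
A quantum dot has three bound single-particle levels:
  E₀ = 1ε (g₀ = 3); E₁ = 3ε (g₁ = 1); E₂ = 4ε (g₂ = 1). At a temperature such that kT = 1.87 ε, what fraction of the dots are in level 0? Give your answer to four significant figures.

Eᵢ/kT = 0.534759, 1.60428, 2.13904.
Z = Σ gᵢe^(−Eᵢ/kT) = 3·e^(−0.534759) + 1·e^(−1.60428) + 1·e^(−2.13904) = 1.75743 + 0.201034 + 0.117768 = 2.07623.
P₀ = g₀ e^(−E₀/kT) / Z = 1.75743/2.07623 = 0.8465.

0.8465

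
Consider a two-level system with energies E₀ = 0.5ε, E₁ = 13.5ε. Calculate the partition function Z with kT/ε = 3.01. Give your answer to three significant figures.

Z = 0.858

Eᵢ/kT = 0.16611, 4.4850.
Z = Σ e^(−Eᵢ/kT) = e^(−0.16611) + e^(−4.4850) = 0.84695 + 0.011277 = 0.85823.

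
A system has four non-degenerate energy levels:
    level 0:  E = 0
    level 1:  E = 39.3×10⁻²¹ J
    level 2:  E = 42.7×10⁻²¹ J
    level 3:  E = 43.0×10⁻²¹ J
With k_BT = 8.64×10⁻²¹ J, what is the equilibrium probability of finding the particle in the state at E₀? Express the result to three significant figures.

0.976

Eᵢ/kT = 0, 4.5486, 4.9421, 4.9769.
Z = Σ e^(−Eᵢ/kT) = e^(−0) + e^(−4.5486) + e^(−4.9421) + e^(−4.9769) = 1.0000 + 0.010582 + 0.0071396 + 0.0068954 = 1.0246.
P₀ = e^(−E₀/kT) / Z = 1.0000/1.0246 = 0.976.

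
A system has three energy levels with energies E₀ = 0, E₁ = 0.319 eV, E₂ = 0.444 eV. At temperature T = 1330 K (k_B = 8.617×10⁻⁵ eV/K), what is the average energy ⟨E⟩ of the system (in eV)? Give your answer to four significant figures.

0.02674 eV

k_BT = 8.617×10⁻⁵ × 1330 K = 0.114606 eV.
Eᵢ/kT = 0, 2.78345, 3.87414.
Z = Σ e^(−Eᵢ/kT) = e^(−0) + e^(−2.78345) + e^(−3.87414) = 1.00000 + 0.0618248 + 0.0207722 = 1.08260.
⟨E⟩ = Σ Eᵢ e^(−Eᵢ/kT) / Z = (0·1.00000 + 0.319·0.0618248 + 0.444·0.0207722) / 1.08260 = 0.02674 eV.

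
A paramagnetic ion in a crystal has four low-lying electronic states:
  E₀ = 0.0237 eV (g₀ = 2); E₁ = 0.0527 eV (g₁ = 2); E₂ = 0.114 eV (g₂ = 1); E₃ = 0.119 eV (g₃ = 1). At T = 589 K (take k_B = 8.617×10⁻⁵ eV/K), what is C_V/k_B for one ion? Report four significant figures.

0.2903

k_BT = 8.617×10⁻⁵ × 589 K = 0.0507541 eV.
Eᵢ/kT = 0.466957, 1.03834, 2.24612, 2.34464.
Z = Σ gᵢe^(−Eᵢ/kT) = 2·e^(−0.466957) + 2·e^(−1.03834) + 1·e^(−2.24612) + 1·e^(−2.34464) = 1.25381 + 0.708084 + 0.105809 + 0.0958817 = 2.16358.
⟨E⟩ = 0.0418304 eV, ⟨E²⟩ = 0.00249756 eV².
C_V/k_B = (⟨E²⟩ − ⟨E⟩²)/(kT)² = (0.00249756 − 0.00174978)/0.00257598 = 0.2903.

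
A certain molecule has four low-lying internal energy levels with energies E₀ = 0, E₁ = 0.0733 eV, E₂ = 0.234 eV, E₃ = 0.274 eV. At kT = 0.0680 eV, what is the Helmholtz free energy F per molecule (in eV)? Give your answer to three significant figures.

Eᵢ/kT = 0, 1.0779, 3.4412, 4.0294.
Z = Σ e^(−Eᵢ/kT) = e^(−0) + e^(−1.0779) + e^(−3.4412) + e^(−4.0294) = 1.0000 + 0.34031 + 0.032026 + 0.017785 = 1.3901.
F = −kT ln Z = −0.0680 × ln(1.3901) = −0.0680 × 0.32938 = -0.0224 eV.

-0.0224 eV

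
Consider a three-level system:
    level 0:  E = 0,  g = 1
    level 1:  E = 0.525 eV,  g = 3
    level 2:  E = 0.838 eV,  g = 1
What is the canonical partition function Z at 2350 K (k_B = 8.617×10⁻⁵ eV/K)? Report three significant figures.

Z = 1.24

k_BT = 8.617×10⁻⁵ × 2350 K = 0.20250 eV.
Eᵢ/kT = 0, 2.5926, 4.1383.
Z = Σ gᵢe^(−Eᵢ/kT) = 1·e^(−0) + 3·e^(−2.5926) + 1·e^(−4.1383) = 1.0000 + 0.22448 + 0.015950 = 1.2404.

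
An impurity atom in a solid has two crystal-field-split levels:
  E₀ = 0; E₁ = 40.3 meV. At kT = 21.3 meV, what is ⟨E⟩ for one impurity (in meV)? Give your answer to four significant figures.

Eᵢ/kT = 0, 1.89202.
Z = Σ e^(−Eᵢ/kT) = e^(−0) + e^(−1.89202) = 1.00000 + 0.150767 = 1.15077.
⟨E⟩ = Σ Eᵢ e^(−Eᵢ/kT) / Z = (0·1.00000 + 40.3·0.150767) / 1.15077 = 5.280 meV.

5.280 meV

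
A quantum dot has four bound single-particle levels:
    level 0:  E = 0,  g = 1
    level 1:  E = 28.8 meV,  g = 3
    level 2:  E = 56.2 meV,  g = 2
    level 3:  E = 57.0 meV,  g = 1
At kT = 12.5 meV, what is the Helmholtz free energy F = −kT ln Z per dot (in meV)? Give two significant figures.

-3.6 meV

Eᵢ/kT = 0, 2.304, 4.496, 4.560.
Z = Σ gᵢe^(−Eᵢ/kT) = 1·e^(−0) + 3·e^(−2.304) + 2·e^(−4.496) + 1·e^(−4.560) = 1.000 + 0.2996 + 0.02231 + 0.01046 = 1.332.
F = −kT ln Z = −12.5 × ln(1.332) = −12.5 × 0.2867 = -3.6 meV.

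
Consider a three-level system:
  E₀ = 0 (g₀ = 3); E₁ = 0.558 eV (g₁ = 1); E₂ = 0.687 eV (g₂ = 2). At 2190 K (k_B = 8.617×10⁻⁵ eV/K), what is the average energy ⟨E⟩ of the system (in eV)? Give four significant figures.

0.02096 eV

k_BT = 8.617×10⁻⁵ × 2190 K = 0.188712 eV.
Eᵢ/kT = 0, 2.95689, 3.64047.
Z = Σ gᵢe^(−Eᵢ/kT) = 3·e^(−0) + 1·e^(−2.95689) + 2·e^(−3.64047) = 3.00000 + 0.0519803 + 0.0524800 = 3.10446.
⟨E⟩ = Σ Eᵢ gᵢe^(−Eᵢ/kT) / Z = (0·3.00000 + 0.558·0.0519803 + 0.687·0.0524800) / 3.10446 = 0.02096 eV.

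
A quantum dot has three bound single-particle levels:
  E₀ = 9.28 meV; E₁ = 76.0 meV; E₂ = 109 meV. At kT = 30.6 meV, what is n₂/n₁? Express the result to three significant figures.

0.340

n₂/n₁ = exp[−(E₂−E₁)/kT] = exp(−(33.0 meV)/(30.6 meV)) = exp(-1.0784) = 0.340.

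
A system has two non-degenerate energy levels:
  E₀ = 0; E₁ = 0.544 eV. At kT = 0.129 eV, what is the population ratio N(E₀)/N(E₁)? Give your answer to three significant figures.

67.8

n₀/n₁ = exp[−(E₀−E₁)/kT] = exp(−(-0.544 eV)/(0.129 eV)) = exp(4.2171) = 67.8.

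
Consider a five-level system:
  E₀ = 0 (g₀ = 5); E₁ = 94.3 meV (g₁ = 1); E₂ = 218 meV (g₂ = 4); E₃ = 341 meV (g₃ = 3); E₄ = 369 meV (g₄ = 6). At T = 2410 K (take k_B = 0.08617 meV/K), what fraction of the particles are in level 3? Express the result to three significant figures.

k_BT = 0.08617 × 2410 K = 207.67 meV.
Eᵢ/kT = 0, 0.45409, 1.0497, 1.6420, 1.7769.
Z = Σ gᵢe^(−Eᵢ/kT) = 5·e^(−0) + 1·e^(−0.45409) + 4·e^(−1.0497) + 3·e^(−1.6420) + 6·e^(−1.7769) = 5.0000 + 0.63503 + 1.4002 + 0.58078 + 1.0150 = 8.6310.
P₃ = g₃ e^(−E₃/kT) / Z = 0.58078/8.6310 = 0.0673.

0.0673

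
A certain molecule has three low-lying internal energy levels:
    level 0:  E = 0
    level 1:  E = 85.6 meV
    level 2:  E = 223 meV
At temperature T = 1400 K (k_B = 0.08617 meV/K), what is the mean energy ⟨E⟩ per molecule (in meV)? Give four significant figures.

k_BT = 0.08617 × 1400 K = 120.638 meV.
Eᵢ/kT = 0, 0.709561, 1.84851.
Z = Σ e^(−Eᵢ/kT) = e^(−0) + e^(−0.709561) + e^(−1.84851) = 1.00000 + 0.491860 + 0.157472 = 1.64933.
⟨E⟩ = Σ Eᵢ e^(−Eᵢ/kT) / Z = (0·1.00000 + 85.6·0.491860 + 223·0.157472) / 1.64933 = 46.82 meV.

46.82 meV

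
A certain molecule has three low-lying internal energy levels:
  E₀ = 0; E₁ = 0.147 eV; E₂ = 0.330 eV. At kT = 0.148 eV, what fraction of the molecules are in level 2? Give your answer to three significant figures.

0.0728

Eᵢ/kT = 0, 0.99324, 2.2297.
Z = Σ e^(−Eᵢ/kT) = e^(−0) + e^(−0.99324) + e^(−2.2297) = 1.0000 + 0.37037 + 0.10756 = 1.4779.
P₂ = e^(−E₂/kT) / Z = 0.10756/1.4779 = 0.0728.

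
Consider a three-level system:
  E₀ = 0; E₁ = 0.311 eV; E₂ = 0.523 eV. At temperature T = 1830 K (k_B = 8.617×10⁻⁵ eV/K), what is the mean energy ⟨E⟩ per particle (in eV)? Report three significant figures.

0.0530 eV

k_BT = 8.617×10⁻⁵ × 1830 K = 0.15769 eV.
Eᵢ/kT = 0, 1.9722, 3.3166.
Z = Σ e^(−Eᵢ/kT) = e^(−0) + e^(−1.9722) + e^(−3.3166) = 1.0000 + 0.13915 + 0.036276 = 1.1754.
⟨E⟩ = Σ Eᵢ e^(−Eᵢ/kT) / Z = (0·1.0000 + 0.311·0.13915 + 0.523·0.036276) / 1.1754 = 0.0530 eV.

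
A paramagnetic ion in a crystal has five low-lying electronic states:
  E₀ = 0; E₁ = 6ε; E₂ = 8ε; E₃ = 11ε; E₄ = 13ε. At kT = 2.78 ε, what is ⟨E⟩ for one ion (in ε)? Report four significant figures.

1.229 ε

Eᵢ/kT = 0, 2.15827, 2.87770, 3.95683, 4.67626.
Z = Σ e^(−Eᵢ/kT) = e^(−0) + e^(−2.15827) + e^(−2.87770) + e^(−3.95683) + e^(−4.67626) = 1.00000 + 0.115525 + 0.0562640 + 0.0191236 + 0.00931378 = 1.20023.
⟨E⟩ = Σ Eᵢ e^(−Eᵢ/kT) / Z = (0·1.00000 + 6·0.115525 + 8·0.0562640 + 11·0.0191236 + 13·0.00931378) / 1.20023 = 1.229 ε.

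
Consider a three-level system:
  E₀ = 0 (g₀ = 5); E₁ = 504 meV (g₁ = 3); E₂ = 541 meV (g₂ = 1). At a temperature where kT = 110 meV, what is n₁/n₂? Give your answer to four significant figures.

n₁/n₂ = (g₁/g₂) exp[−(E₁−E₂)/kT] = (3/1) × exp(−(-37 meV)/(110 meV)) = (3/1) × exp(0.336364) = 4.200.

4.200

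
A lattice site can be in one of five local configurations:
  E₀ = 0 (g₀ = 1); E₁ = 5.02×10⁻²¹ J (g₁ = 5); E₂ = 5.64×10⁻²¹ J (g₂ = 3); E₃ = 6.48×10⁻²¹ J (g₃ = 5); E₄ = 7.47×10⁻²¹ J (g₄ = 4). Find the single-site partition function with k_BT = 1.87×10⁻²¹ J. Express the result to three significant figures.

Z = 1.72

Eᵢ/kT = 0, 2.6845, 3.0160, 3.4652, 3.9947.
Z = Σ gᵢe^(−Eᵢ/kT) = 1·e^(−0) + 5·e^(−2.6845) + 3·e^(−3.0160) + 5·e^(−3.4652) + 4·e^(−3.9947) = 1.0000 + 0.34128 + 0.14699 + 0.15633 + 0.073652 = 1.7183.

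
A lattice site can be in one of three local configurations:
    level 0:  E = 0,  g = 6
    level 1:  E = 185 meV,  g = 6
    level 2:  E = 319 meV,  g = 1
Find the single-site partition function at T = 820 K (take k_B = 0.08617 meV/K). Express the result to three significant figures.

Z = 6.45

k_BT = 0.08617 × 820 K = 70.659 meV.
Eᵢ/kT = 0, 2.6182, 4.5146.
Z = Σ gᵢe^(−Eᵢ/kT) = 6·e^(−0) + 6·e^(−2.6182) + 1·e^(−4.5146) = 6.0000 + 0.43760 + 0.010948 = 6.4485.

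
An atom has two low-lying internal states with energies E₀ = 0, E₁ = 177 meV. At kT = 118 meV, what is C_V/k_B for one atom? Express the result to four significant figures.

0.3356

Eᵢ/kT = 0, 1.50000.
Z = Σ e^(−Eᵢ/kT) = e^(−0) + e^(−1.50000) = 1.00000 + 0.223130 = 1.22313.
⟨E⟩ = 32.2893 meV, ⟨E²⟩ = 5715.21 meV².
C_V/k_B = (⟨E²⟩ − ⟨E⟩²)/(kT)² = (5715.21 − 1042.60)/13924.0 = 0.3356.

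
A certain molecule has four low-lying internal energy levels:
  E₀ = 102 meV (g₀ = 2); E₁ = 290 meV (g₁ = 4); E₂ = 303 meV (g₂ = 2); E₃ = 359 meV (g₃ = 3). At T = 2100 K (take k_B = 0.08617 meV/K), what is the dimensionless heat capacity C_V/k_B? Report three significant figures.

k_BT = 0.08617 × 2100 K = 180.96 meV.
Eᵢ/kT = 0.56366, 1.6026, 1.6744, 1.9839.
Z = Σ gᵢe^(−Eᵢ/kT) = 2·e^(−0.56366) + 4·e^(−1.6026) + 2·e^(−1.6744) + 3·e^(−1.9839) = 1.1382 + 0.80549 + 0.37484 + 0.41260 = 2.7311.
⟨E⟩ = 223.86 meV, ⟨E²⟩ = 61211 meV².
C_V/k_B = (⟨E²⟩ − ⟨E⟩²)/(kT)² = (61211 − 50113)/32747 = 0.339.

0.339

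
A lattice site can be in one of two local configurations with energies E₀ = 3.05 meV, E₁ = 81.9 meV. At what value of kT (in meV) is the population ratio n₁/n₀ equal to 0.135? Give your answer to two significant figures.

n₁/n₀ = exp[−(E₁−E₀)/kT] = 0.135.
⇒ (E₁−E₀)/kT = ln(1/0.135) = ln(7.407) = 2.002.
kT = 78.85 meV / 2.002 = 39 meV.

39 meV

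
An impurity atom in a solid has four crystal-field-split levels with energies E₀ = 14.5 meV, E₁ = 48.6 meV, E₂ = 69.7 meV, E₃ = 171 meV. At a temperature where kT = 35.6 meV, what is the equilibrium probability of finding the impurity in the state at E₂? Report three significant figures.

Eᵢ/kT = 0.40730, 1.3652, 1.9579, 4.8034.
Z = Σ e^(−Eᵢ/kT) = e^(−0.40730) + e^(−1.3652) + e^(−1.9579) + e^(−4.8034) = 0.66544 + 0.25533 + 0.14115 + 0.0082018 = 1.0701.
P₂ = e^(−E₂/kT) / Z = 0.14115/1.0701 = 0.132.

0.132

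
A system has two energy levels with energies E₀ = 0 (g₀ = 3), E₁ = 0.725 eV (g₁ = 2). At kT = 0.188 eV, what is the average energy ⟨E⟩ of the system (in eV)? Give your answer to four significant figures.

Eᵢ/kT = 0, 3.85638.
Z = Σ gᵢe^(−Eᵢ/kT) = 3·e^(−0) + 2·e^(−3.85638) = 3.00000 + 0.0422888 = 3.04229.
⟨E⟩ = Σ Eᵢ gᵢe^(−Eᵢ/kT) / Z = (0·3.00000 + 0.725·0.0422888) / 3.04229 = 0.01008 eV.

0.01008 eV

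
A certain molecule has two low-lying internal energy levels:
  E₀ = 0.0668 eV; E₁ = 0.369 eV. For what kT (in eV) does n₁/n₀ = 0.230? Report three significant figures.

0.206 eV

n₁/n₀ = exp[−(E₁−E₀)/kT] = 0.230.
⇒ (E₁−E₀)/kT = ln(1/0.230) = ln(4.3478) = 1.4697.
kT = 0.3022 eV / 1.4697 = 0.206 eV.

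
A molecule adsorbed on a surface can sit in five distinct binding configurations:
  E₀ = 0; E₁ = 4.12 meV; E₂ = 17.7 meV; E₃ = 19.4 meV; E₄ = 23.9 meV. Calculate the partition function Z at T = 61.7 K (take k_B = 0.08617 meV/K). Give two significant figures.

k_BT = 0.08617 × 61.7 K = 5.317 meV.
Eᵢ/kT = 0, 0.7749, 3.329, 3.649, 4.495.
Z = Σ e^(−Eᵢ/kT) = e^(−0) + e^(−0.7749) + e^(−3.329) + e^(−3.649) + e^(−4.495) = 1.000 + 0.4607 + 0.03583 + 0.02602 + 0.01116 = 1.534.

Z = 1.5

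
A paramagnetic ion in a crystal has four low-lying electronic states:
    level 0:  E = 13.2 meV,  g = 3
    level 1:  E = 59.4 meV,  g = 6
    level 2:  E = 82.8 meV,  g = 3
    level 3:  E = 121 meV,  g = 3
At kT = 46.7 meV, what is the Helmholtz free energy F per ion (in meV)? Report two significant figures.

-72 meV

Eᵢ/kT = 0.2827, 1.272, 1.773, 2.591.
Z = Σ gᵢe^(−Eᵢ/kT) = 3·e^(−0.2827) + 6·e^(−1.272) + 3·e^(−1.773) + 3·e^(−2.591) = 2.261 + 1.682 + 0.5095 + 0.2248 = 4.677.
F = −kT ln Z = −46.7 × ln(4.677) = −46.7 × 1.543 = -72 meV.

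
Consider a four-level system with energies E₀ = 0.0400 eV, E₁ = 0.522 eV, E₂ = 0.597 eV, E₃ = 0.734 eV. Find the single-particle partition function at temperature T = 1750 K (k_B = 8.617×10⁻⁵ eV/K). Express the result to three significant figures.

Z = 0.825

k_BT = 8.617×10⁻⁵ × 1750 K = 0.15080 eV.
Eᵢ/kT = 0.26525, 3.4615, 3.9589, 4.8674.
Z = Σ e^(−Eᵢ/kT) = e^(−0.26525) + e^(−3.4615) + e^(−3.9589) + e^(−4.8674) = 0.76701 + 0.031383 + 0.019084 + 0.0076933 = 0.82517.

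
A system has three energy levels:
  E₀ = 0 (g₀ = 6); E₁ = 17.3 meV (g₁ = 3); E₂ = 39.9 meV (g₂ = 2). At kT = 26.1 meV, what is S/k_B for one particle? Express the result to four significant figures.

2.288

Eᵢ/kT = 0, 0.662835, 1.52874.
Z = Σ gᵢe^(−Eᵢ/kT) = 6·e^(−0) + 3·e^(−0.662835) + 2·e^(−1.52874) = 6.00000 + 1.54616 + 0.433617 = 7.97978.
⟨E⟩ = Σ EᵢPᵢ = 5.52019 meV.
S/k_B = ln Z + ⟨E⟩/kT = ln(7.97978) + 5.52019/26.1 = 2.07691 + 0.211502 = 2.288.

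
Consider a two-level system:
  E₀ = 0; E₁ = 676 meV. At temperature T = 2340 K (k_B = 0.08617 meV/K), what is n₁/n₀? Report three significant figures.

0.0350

k_BT = 0.08617 × 2340 K = 201.64 meV.
n₁/n₀ = exp[−(E₁−E₀)/kT] = exp(−(676 meV)/(201.64 meV)) = exp(-3.3525) = 0.0350.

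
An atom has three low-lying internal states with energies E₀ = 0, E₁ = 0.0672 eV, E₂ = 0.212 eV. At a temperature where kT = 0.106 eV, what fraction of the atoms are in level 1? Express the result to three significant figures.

Eᵢ/kT = 0, 0.63396, 2.0000.
Z = Σ e^(−Eᵢ/kT) = e^(−0) + e^(−0.63396) + e^(−2.0000) = 1.0000 + 0.53049 + 0.13534 = 1.6658.
P₁ = e^(−E₁/kT) / Z = 0.53049/1.6658 = 0.318.

0.318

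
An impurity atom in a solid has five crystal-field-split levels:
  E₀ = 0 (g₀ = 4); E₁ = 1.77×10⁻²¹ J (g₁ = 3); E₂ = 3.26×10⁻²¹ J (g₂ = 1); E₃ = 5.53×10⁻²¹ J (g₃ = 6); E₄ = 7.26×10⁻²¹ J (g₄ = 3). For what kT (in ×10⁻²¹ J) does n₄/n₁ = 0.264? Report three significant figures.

4.12 ×10⁻²¹ J

n₄/n₁ = (g₄/g₁) exp[−(E₄−E₁)/kT] = 0.264.
⇒ (E₄−E₁)/kT = ln((3/3)/0.264) = ln(3.7879) = 1.3318.
kT = 5.49 ×10⁻²¹ J / 1.3318 = 4.12 ×10⁻²¹ J.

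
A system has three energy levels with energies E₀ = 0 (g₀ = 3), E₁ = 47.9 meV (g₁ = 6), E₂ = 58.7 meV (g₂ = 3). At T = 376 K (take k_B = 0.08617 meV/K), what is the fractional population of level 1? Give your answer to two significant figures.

k_BT = 0.08617 × 376 K = 32.40 meV.
Eᵢ/kT = 0, 1.478, 1.812.
Z = Σ gᵢe^(−Eᵢ/kT) = 3·e^(−0) + 6·e^(−1.478) + 3·e^(−1.812) = 3.000 + 1.369 + 0.4900 = 4.859.
P₁ = g₁ e^(−E₁/kT) / Z = 1.369/4.859 = 0.28.

0.28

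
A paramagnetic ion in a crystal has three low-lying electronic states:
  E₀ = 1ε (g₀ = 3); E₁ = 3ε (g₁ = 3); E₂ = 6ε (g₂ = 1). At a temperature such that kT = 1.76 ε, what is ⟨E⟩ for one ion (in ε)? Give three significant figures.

Eᵢ/kT = 0.56818, 1.7045, 3.4091.
Z = Σ gᵢe^(−Eᵢ/kT) = 3·e^(−0.56818) + 3·e^(−1.7045) + 1·e^(−3.4091) = 1.6997 + 0.54559 + 0.033071 = 2.2784.
⟨E⟩ = Σ Eᵢ gᵢe^(−Eᵢ/kT) / Z = (1·1.6997 + 3·0.54559 + 6·0.033071) / 2.2784 = 1.55 ε.

1.55 ε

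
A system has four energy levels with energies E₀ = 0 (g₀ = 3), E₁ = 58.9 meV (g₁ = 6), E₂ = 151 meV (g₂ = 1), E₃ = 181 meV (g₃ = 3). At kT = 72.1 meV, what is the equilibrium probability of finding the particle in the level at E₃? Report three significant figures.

0.0405

Eᵢ/kT = 0, 0.81692, 2.0943, 2.5104.
Z = Σ gᵢe^(−Eᵢ/kT) = 3·e^(−0) + 6·e^(−0.81692) + 1·e^(−2.0943) + 3·e^(−2.5104) = 3.0000 + 2.6507 + 0.12316 + 0.24371 = 6.0176.
P₃ = g₃ e^(−E₃/kT) / Z = 0.24371/6.0176 = 0.0405.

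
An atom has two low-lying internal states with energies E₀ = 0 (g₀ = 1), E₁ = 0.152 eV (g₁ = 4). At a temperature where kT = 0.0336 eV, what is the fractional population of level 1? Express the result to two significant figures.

0.042

Eᵢ/kT = 0, 4.524.
Z = Σ gᵢe^(−Eᵢ/kT) = 1·e^(−0) + 4·e^(−4.524) = 1.000 + 0.04338 = 1.043.
P₁ = g₁ e^(−E₁/kT) / Z = 0.04338/1.043 = 0.042.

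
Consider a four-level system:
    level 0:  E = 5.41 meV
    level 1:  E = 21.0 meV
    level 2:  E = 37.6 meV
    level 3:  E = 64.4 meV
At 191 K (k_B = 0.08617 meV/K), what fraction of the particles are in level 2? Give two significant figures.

0.091

k_BT = 0.08617 × 191 K = 16.46 meV.
Eᵢ/kT = 0.3287, 1.276, 2.284, 3.913.
Z = Σ e^(−Eᵢ/kT) = e^(−0.3287) + e^(−1.276) + e^(−2.284) + e^(−3.913) = 0.7199 + 0.2792 + 0.1019 + 0.01998 = 1.121.
P₂ = e^(−E₂/kT) / Z = 0.1019/1.121 = 0.091.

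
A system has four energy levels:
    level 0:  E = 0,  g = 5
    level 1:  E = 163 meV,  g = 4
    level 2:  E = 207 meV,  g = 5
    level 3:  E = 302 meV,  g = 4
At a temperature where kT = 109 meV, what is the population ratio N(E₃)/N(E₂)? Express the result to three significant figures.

n₃/n₂ = (g₃/g₂) exp[−(E₃−E₂)/kT] = (4/5) × exp(−(95 meV)/(109 meV)) = (4/5) × exp(-0.87156) = 0.335.

0.335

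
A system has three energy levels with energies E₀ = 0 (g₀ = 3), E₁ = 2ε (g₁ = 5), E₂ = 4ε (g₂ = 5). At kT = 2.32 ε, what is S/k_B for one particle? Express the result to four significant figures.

2.352

Eᵢ/kT = 0, 0.862069, 1.72414.
Z = Σ gᵢe^(−Eᵢ/kT) = 3·e^(−0) + 5·e^(−0.862069) + 5·e^(−1.72414) = 3.00000 + 2.11144 + 0.891632 = 6.00307.
⟨E⟩ = Σ EᵢPᵢ = 1.29757 ε.
S/k_B = ln Z + ⟨E⟩/kT = ln(6.00307) + 1.29757/2.32 = 1.79227 + 0.559297 = 2.352.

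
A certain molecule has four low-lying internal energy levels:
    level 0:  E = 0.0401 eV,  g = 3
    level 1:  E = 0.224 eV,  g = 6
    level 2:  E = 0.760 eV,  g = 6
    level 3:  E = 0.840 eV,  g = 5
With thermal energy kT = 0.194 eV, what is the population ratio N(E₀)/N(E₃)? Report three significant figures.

37.1

n₀/n₃ = (g₀/g₃) exp[−(E₀−E₃)/kT] = (3/5) × exp(−(-0.7999 eV)/(0.194 eV)) = (3/5) × exp(4.1232) = 37.1.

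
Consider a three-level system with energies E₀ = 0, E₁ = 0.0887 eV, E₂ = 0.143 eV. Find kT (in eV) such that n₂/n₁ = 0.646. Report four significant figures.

0.1243 eV

n₂/n₁ = exp[−(E₂−E₁)/kT] = 0.646.
⇒ (E₂−E₁)/kT = ln(1/0.646) = ln(1.54799) = 0.436957.
kT = 0.0543 eV / 0.436957 = 0.1243 eV.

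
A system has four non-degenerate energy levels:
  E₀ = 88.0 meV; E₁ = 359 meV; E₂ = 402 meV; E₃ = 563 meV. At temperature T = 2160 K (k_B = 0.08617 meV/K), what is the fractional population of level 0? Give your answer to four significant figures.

0.6684

k_BT = 0.08617 × 2160 K = 186.127 meV.
Eᵢ/kT = 0.472795, 1.92879, 2.15982, 3.02482.
Z = Σ e^(−Eᵢ/kT) = e^(−0.472795) + e^(−1.92879) + e^(−2.15982) + e^(−3.02482) = 0.623258 + 0.145324 + 0.115346 + 0.0485666 = 0.932495.
P₀ = e^(−E₀/kT) / Z = 0.623258/0.932495 = 0.6684.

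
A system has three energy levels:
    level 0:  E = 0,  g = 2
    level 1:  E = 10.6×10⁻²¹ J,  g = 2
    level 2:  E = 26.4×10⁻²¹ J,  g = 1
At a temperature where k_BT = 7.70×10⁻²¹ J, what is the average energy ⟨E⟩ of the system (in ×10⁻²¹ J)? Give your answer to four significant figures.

Eᵢ/kT = 0, 1.37662, 3.42857.
Z = Σ gᵢe^(−Eᵢ/kT) = 2·e^(−0) + 2·e^(−1.37662) + 1·e^(−3.42857) = 2.00000 + 0.504861 + 0.0324333 = 2.53729.
⟨E⟩ = Σ Eᵢ gᵢe^(−Eᵢ/kT) / Z = (0·2.00000 + 10.6·0.504861 + 26.4·0.0324333) / 2.53729 = 2.447 ×10⁻²¹ J.

2.447 ×10⁻²¹ J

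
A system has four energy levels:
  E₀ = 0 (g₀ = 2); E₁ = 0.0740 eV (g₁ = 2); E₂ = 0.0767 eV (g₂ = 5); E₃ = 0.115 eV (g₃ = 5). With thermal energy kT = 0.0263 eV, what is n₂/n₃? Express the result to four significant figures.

4.290

n₂/n₃ = (g₂/g₃) exp[−(E₂−E₃)/kT] = (5/5) × exp(−(-0.0383 eV)/(0.0263 eV)) = (5/5) × exp(1.45627) = 4.290.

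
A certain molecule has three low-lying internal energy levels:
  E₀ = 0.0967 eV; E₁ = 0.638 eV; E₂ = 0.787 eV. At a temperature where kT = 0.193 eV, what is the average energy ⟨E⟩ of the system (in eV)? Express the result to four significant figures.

Eᵢ/kT = 0.501036, 3.30570, 4.07772.
Z = Σ e^(−Eᵢ/kT) = e^(−0.501036) + e^(−3.30570) + e^(−4.07772) = 0.605903 + 0.0366735 + 0.0169461 = 0.659523.
⟨E⟩ = Σ Eᵢ e^(−Eᵢ/kT) / Z = (0.0967·0.605903 + 0.638·0.0366735 + 0.787·0.0169461) / 0.659523 = 0.1445 eV.

0.1445 eV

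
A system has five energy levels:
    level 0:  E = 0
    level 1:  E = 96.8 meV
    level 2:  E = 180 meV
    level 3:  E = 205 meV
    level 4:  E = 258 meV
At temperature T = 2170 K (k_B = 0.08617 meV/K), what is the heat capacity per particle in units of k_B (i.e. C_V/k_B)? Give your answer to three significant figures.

0.250

k_BT = 0.08617 × 2170 K = 186.99 meV.
Eᵢ/kT = 0, 0.51767, 0.96262, 1.0963, 1.3798.
Z = Σ e^(−Eᵢ/kT) = e^(−0) + e^(−0.51767) + e^(−0.96262) + e^(−1.0963) + e^(−1.3798) = 1.0000 + 0.59591 + 0.38189 + 0.33410 + 0.25163 = 2.5635.
⟨E⟩ = 101.36 meV, ⟨E²⟩ = 19016 meV².
C_V/k_B = (⟨E²⟩ − ⟨E⟩²)/(kT)² = (19016 − 10274)/34965 = 0.250.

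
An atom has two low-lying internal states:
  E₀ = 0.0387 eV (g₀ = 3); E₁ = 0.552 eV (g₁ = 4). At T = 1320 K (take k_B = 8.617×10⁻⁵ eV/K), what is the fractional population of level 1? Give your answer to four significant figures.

k_BT = 8.617×10⁻⁵ × 1320 K = 0.113744 eV.
Eᵢ/kT = 0.340238, 4.85300.
Z = Σ gᵢe^(−Eᵢ/kT) = 3·e^(−0.340238) + 4·e^(−4.85300) = 2.13480 + 0.0312197 = 2.16602.
P₁ = g₁ e^(−E₁/kT) / Z = 0.0312197/2.16602 = 0.01441.

0.01441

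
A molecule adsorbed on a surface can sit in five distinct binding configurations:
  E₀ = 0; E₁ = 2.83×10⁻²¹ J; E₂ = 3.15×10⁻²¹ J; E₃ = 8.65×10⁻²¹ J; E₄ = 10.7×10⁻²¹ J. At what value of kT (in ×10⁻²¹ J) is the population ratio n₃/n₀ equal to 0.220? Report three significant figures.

n₃/n₀ = exp[−(E₃−E₀)/kT] = 0.220.
⇒ (E₃−E₀)/kT = ln(1/0.220) = ln(4.5455) = 1.5141.
kT = 8.65 ×10⁻²¹ J / 1.5141 = 5.71 ×10⁻²¹ J.

5.71 ×10⁻²¹ J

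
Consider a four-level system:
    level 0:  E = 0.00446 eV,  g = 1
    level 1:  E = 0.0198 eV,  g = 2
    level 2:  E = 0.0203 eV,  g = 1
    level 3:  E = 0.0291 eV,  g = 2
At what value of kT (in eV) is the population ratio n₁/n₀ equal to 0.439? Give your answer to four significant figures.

0.01012 eV

n₁/n₀ = (g₁/g₀) exp[−(E₁−E₀)/kT] = 0.439.
⇒ (E₁−E₀)/kT = ln((2/1)/0.439) = ln(4.55581) = 1.51640.
kT = 0.01534 eV / 1.51640 = 0.01012 eV.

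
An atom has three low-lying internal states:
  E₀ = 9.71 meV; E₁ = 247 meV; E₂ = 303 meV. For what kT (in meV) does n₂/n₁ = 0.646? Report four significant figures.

128.2 meV

n₂/n₁ = exp[−(E₂−E₁)/kT] = 0.646.
⇒ (E₂−E₁)/kT = ln(1/0.646) = ln(1.54799) = 0.436957.
kT = 56 meV / 0.436957 = 128.2 meV.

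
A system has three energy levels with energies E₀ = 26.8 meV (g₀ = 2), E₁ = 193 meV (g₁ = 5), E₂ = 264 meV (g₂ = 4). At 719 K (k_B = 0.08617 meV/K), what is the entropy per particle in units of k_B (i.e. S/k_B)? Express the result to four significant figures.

1.402

k_BT = 0.08617 × 719 K = 61.9562 meV.
Eᵢ/kT = 0.432564, 3.11510, 4.26107.
Z = Σ gᵢe^(−Eᵢ/kT) = 2·e^(−0.432564) + 5·e^(−3.11510) + 4·e^(−4.26107) = 1.29769 + 0.221870 + 0.0564288 = 1.57599.
⟨E⟩ = Σ EᵢPᵢ = 58.6909 meV.
S/k_B = ln Z + ⟨E⟩/kT = ln(1.57599) + 58.6909/61.9562 = 0.454884 + 0.947297 = 1.402.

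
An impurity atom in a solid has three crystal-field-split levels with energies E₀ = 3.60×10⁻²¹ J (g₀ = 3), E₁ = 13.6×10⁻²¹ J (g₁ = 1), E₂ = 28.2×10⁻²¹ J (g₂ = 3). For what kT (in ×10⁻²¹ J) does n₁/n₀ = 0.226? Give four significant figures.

25.73 ×10⁻²¹ J

n₁/n₀ = (g₁/g₀) exp[−(E₁−E₀)/kT] = 0.226.
⇒ (E₁−E₀)/kT = ln((1/3)/0.226) = ln(1.47493) = 0.388611.
kT = 10.00 ×10⁻²¹ J / 0.388611 = 25.73 ×10⁻²¹ J.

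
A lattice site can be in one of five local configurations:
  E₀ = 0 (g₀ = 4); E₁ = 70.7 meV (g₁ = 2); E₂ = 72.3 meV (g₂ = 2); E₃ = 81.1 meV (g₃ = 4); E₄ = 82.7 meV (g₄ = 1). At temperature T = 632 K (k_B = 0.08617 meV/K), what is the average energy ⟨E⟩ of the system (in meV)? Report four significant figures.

k_BT = 0.08617 × 632 K = 54.4594 meV.
Eᵢ/kT = 0, 1.29821, 1.32759, 1.48918, 1.51856.
Z = Σ gᵢe^(−Eᵢ/kT) = 4·e^(−0) + 2·e^(−1.29821) + 2·e^(−1.32759) + 4·e^(−1.48918) + 1·e^(−1.51856) = 4.00000 + 0.546040 + 0.530231 + 0.902230 + 0.219027 = 6.19753.
⟨E⟩ = Σ Eᵢ gᵢe^(−Eᵢ/kT) / Z = (0·4.00000 + 70.7·0.546040 + 72.3·0.530231 + 81.1·0.902230 + 82.7·0.219027) / 6.19753 = 27.14 meV.

27.14 meV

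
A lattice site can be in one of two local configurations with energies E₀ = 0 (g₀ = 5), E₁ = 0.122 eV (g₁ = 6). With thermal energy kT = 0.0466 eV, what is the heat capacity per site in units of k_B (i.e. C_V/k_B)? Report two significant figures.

Eᵢ/kT = 0, 2.618.
Z = Σ gᵢe^(−Eᵢ/kT) = 5·e^(−0) + 6·e^(−2.618) = 5.000 + 0.4377 = 5.438.
⟨E⟩ = 0.009820 eV, ⟨E²⟩ = 0.001198 eV².
C_V/k_B = (⟨E²⟩ − ⟨E⟩²)/(kT)² = (0.001198 − 0.00009643)/0.002172 = 0.51.

0.51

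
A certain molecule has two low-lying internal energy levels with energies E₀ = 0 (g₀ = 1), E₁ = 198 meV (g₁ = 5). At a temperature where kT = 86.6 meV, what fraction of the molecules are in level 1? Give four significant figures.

0.3369

Eᵢ/kT = 0, 2.28637.
Z = Σ gᵢe^(−Eᵢ/kT) = 1·e^(−0) + 5·e^(−2.28637) = 1.00000 + 0.508174 = 1.50817.
P₁ = g₁ e^(−E₁/kT) / Z = 0.508174/1.50817 = 0.3369.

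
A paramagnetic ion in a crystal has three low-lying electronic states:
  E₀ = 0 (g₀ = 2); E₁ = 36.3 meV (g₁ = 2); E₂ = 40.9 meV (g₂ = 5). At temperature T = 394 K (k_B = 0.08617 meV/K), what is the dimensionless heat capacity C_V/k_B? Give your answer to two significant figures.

k_BT = 0.08617 × 394 K = 33.95 meV.
Eᵢ/kT = 0, 1.069, 1.205.
Z = Σ gᵢe^(−Eᵢ/kT) = 2·e^(−0) + 2·e^(−1.069) + 5·e^(−1.205) = 2.000 + 0.6867 + 1.498 = 4.185.
⟨E⟩ = 20.60 meV, ⟨E²⟩ = 815.0 meV².
C_V/k_B = (⟨E²⟩ − ⟨E⟩²)/(kT)² = (815.0 − 424.4)/1153 = 0.34.

0.34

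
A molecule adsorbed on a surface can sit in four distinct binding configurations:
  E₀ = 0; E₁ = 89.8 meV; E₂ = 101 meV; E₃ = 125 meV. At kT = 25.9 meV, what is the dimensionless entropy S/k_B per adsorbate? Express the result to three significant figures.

Eᵢ/kT = 0, 3.4672, 3.8996, 4.8263.
Z = Σ e^(−Eᵢ/kT) = e^(−0) + e^(−3.4672) + e^(−3.8996) + e^(−4.8263) = 1.0000 + 0.031204 + 0.020250 + 0.0080161 = 1.0595.
⟨E⟩ = Σ EᵢPᵢ = 5.5209 meV.
S/k_B = ln Z + ⟨E⟩/kT = ln(1.0595) + 5.5209/25.9 = 0.057797 + 0.21316 = 0.271.

0.271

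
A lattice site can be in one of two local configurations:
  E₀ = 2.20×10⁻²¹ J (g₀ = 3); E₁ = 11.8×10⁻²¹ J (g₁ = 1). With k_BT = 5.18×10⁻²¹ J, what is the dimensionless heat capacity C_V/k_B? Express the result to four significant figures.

Eᵢ/kT = 0.424710, 2.27799.
Z = Σ gᵢe^(−Eᵢ/kT) = 3·e^(−0.424710) + 1·e^(−2.27799) = 1.96188 + 0.102490 = 2.06437.
⟨E⟩ = 2.67661, ⟨E²⟩ = 11.5126.
C_V/k_B = (⟨E²⟩ − ⟨E⟩²)/(kT)² = (11.5126 − 7.16424)/26.8324 = 0.1621.

0.1621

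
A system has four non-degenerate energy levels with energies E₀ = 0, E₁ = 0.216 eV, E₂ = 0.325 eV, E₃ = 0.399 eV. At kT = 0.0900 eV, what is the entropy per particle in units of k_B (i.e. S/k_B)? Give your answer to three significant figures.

Eᵢ/kT = 0, 2.4000, 3.6111, 4.4333.
Z = Σ e^(−Eᵢ/kT) = e^(−0) + e^(−2.4000) + e^(−3.6111) + e^(−4.4333) = 1.0000 + 0.090718 + 0.027022 + 0.011875 = 1.1296.
⟨E⟩ = Σ EᵢPᵢ = 0.029316 eV.
S/k_B = ln Z + ⟨E⟩/kT = ln(1.1296) + 0.029316/0.0900 = 0.12186 + 0.32573 = 0.448.

0.448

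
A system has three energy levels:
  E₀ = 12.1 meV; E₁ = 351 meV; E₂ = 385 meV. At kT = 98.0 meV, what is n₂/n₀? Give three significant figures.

0.0223

n₂/n₀ = exp[−(E₂−E₀)/kT] = exp(−(372.9 meV)/(98.0 meV)) = exp(-3.8051) = 0.0223.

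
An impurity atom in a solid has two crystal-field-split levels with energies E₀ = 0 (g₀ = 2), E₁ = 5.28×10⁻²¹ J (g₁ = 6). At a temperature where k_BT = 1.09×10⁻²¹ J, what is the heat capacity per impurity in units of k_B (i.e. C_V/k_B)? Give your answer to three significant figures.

0.529

Eᵢ/kT = 0, 4.8440.
Z = Σ gᵢe^(−Eᵢ/kT) = 2·e^(−0) + 6·e^(−4.8440) = 2.0000 + 0.047253 = 2.0473.
⟨E⟩ = 0.12187, ⟨E²⟩ = 0.64345.
C_V/k_B = (⟨E²⟩ − ⟨E⟩²)/(kT)² = (0.64345 − 0.014852)/1.1881 = 0.529.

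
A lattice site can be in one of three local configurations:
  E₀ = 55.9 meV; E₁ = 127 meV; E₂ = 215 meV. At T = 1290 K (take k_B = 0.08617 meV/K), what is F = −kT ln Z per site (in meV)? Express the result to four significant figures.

k_BT = 0.08617 × 1290 K = 111.159 meV.
Eᵢ/kT = 0.502883, 1.14251, 1.93417.
Z = Σ e^(−Eᵢ/kT) = e^(−0.502883) + e^(−1.14251) + e^(−1.93417) = 0.604785 + 0.319017 + 0.144544 = 1.06835.
F = −kT ln Z = −111.159 × ln(1.06835) = −111.159 × 0.0661154 = -7.349 meV.

-7.349 meV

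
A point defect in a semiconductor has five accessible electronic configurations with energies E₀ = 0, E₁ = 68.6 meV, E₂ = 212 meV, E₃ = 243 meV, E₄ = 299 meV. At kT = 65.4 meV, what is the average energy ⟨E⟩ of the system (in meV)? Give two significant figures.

Eᵢ/kT = 0, 1.049, 3.242, 3.716, 4.572.
Z = Σ e^(−Eᵢ/kT) = e^(−0) + e^(−1.049) + e^(−3.242) + e^(−3.716) + e^(−4.572) = 1.000 + 0.3503 + 0.03909 + 0.02433 + 0.01034 = 1.424.
⟨E⟩ = Σ Eᵢ e^(−Eᵢ/kT) / Z = (0·1.000 + 68.6·0.3503 + 212·0.03909 + 243·0.02433 + 299·0.01034) / 1.424 = 29 meV.

29 meV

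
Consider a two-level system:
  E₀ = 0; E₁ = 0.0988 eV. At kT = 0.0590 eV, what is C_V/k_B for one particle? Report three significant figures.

0.373

Eᵢ/kT = 0, 1.6746.
Z = Σ e^(−Eᵢ/kT) = e^(−0) + e^(−1.6746) = 1.0000 + 0.18738 = 1.1874.
⟨E⟩ = 0.015591 eV, ⟨E²⟩ = 0.0015404 eV².
C_V/k_B = (⟨E²⟩ − ⟨E⟩²)/(kT)² = (0.0015404 − 0.00024308)/0.0034810 = 0.373.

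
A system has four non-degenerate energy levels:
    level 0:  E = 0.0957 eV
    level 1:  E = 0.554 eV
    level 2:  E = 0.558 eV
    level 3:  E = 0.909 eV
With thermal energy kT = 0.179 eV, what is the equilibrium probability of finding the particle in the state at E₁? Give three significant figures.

Eᵢ/kT = 0.53464, 3.0950, 3.1173, 5.0782.
Z = Σ e^(−Eᵢ/kT) = e^(−0.53464) + e^(−3.0950) + e^(−3.1173) + e^(−5.0782) = 0.58588 + 0.045275 + 0.044277 + 0.0062311 = 0.68166.
P₁ = e^(−E₁/kT) / Z = 0.045275/0.68166 = 0.0664.

0.0664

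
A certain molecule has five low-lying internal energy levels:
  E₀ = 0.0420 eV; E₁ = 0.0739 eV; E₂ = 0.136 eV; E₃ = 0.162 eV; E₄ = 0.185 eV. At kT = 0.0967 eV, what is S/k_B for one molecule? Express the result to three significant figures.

Eᵢ/kT = 0.43433, 0.76422, 1.4064, 1.6753, 1.9131.
Z = Σ e^(−Eᵢ/kT) = e^(−0.43433) + e^(−0.76422) + e^(−1.4064) + e^(−1.6753) + e^(−1.9131) = 0.64770 + 0.46570 + 0.24502 + 0.18725 + 0.14762 = 1.6933.
⟨E⟩ = Σ EᵢPᵢ = 0.090111 eV.
S/k_B = ln Z + ⟨E⟩/kT = ln(1.6933) + 0.090111/0.0967 = 0.52668 + 0.93186 = 1.46.

1.46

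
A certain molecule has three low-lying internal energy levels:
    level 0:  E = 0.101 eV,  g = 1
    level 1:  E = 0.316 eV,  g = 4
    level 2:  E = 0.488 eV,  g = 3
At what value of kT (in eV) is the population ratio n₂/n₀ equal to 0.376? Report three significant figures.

n₂/n₀ = (g₂/g₀) exp[−(E₂−E₀)/kT] = 0.376.
⇒ (E₂−E₀)/kT = ln((3/1)/0.376) = ln(7.9787) = 2.0768.
kT = 0.387 eV / 2.0768 = 0.186 eV.

0.186 eV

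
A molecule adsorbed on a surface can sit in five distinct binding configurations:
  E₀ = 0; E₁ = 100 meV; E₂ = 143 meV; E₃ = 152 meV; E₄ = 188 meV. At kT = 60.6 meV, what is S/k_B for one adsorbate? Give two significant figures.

0.97

Eᵢ/kT = 0, 1.650, 2.360, 2.508, 3.102.
Z = Σ e^(−Eᵢ/kT) = e^(−0) + e^(−1.650) + e^(−2.360) + e^(−2.508) + e^(−3.102) = 1.000 + 0.1920 + 0.09442 + 0.08143 + 0.04496 = 1.413.
⟨E⟩ = Σ EᵢPᵢ = 37.89 meV.
S/k_B = ln Z + ⟨E⟩/kT = ln(1.413) + 37.89/60.6 = 0.3457 + 0.6252 = 0.97.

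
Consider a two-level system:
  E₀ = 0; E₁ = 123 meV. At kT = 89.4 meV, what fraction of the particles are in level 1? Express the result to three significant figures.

0.202

Eᵢ/kT = 0, 1.3758.
Z = Σ e^(−Eᵢ/kT) = e^(−0) + e^(−1.3758) = 1.0000 + 0.25264 = 1.2526.
P₁ = e^(−E₁/kT) / Z = 0.25264/1.2526 = 0.202.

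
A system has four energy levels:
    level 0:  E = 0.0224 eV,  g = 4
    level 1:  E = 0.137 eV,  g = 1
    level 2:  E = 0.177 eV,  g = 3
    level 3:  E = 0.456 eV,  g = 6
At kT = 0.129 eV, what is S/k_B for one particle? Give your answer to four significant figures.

Eᵢ/kT = 0.173643, 1.06202, 1.37209, 3.53488.
Z = Σ gᵢe^(−Eᵢ/kT) = 4·e^(−0.173643) + 1·e^(−1.06202) + 3·e^(−1.37209) + 6·e^(−3.53488) = 3.36239 + 0.345757 + 0.760729 + 0.174974 = 4.64385.
⟨E⟩ = Σ EᵢPᵢ = 0.0725957 eV.
S/k_B = ln Z + ⟨E⟩/kT = ln(4.64385) + 0.0725957/0.129 = 1.53554 + 0.562757 = 2.098.

2.098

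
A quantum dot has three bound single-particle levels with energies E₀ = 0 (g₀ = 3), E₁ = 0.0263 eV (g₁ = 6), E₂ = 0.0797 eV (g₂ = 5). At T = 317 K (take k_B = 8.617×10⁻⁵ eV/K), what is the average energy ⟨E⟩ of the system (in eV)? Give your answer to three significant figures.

k_BT = 8.617×10⁻⁵ × 317 K = 0.027316 eV.
Eᵢ/kT = 0, 0.96281, 2.9177.
Z = Σ gᵢe^(−Eᵢ/kT) = 3·e^(−0) + 6·e^(−0.96281) + 5·e^(−2.9177) = 3.0000 + 2.2909 + 0.27029 = 5.5612.
⟨E⟩ = Σ Eᵢ gᵢe^(−Eᵢ/kT) / Z = (0·3.0000 + 0.0263·2.2909 + 0.0797·0.27029) / 5.5612 = 0.0147 eV.

0.0147 eV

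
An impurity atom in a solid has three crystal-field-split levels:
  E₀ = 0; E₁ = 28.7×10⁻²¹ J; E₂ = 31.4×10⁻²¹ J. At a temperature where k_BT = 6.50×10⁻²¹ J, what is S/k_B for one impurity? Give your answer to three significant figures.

Eᵢ/kT = 0, 4.4154, 4.8308.
Z = Σ e^(−Eᵢ/kT) = e^(−0) + e^(−4.4154) + e^(−4.8308) = 1.0000 + 0.012090 + 0.0079801 = 1.0201.
⟨E⟩ = Σ EᵢPᵢ = 0.58578 ×10⁻²¹ J.
S/k_B = ln Z + ⟨E⟩/kT = ln(1.0201) + 0.58578/6.50 = 0.019901 + 0.090120 = 0.110.

0.110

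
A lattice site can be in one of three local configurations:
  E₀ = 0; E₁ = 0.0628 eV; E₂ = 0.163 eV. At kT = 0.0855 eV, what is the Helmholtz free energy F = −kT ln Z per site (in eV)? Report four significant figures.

Eᵢ/kT = 0, 0.734503, 1.90643.
Z = Σ e^(−Eᵢ/kT) = e^(−0) + e^(−0.734503) + e^(−1.90643) = 1.00000 + 0.479744 + 0.148610 = 1.62835.
F = −kT ln Z = −0.0855 × ln(1.62835) = −0.0855 × 0.487567 = -0.04169 eV.

-0.04169 eV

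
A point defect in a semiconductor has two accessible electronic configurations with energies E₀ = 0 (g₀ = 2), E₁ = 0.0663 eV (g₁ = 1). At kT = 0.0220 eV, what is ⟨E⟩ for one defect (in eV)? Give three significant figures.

Eᵢ/kT = 0, 3.0136.
Z = Σ gᵢe^(−Eᵢ/kT) = 2·e^(−0) + 1·e^(−3.0136) = 2.0000 + 0.049115 = 2.0491.
⟨E⟩ = Σ Eᵢ gᵢe^(−Eᵢ/kT) / Z = (0·2.0000 + 0.0663·0.049115) / 2.0491 = 0.00159 eV.

0.00159 eV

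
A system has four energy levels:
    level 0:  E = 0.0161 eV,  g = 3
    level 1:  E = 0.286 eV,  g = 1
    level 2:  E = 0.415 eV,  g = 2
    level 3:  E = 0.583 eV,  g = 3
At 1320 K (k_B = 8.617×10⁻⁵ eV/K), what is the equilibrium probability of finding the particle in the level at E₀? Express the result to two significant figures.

0.95

k_BT = 8.617×10⁻⁵ × 1320 K = 0.1137 eV.
Eᵢ/kT = 0.1416, 2.515, 3.650, 5.128.
Z = Σ gᵢe^(−Eᵢ/kT) = 3·e^(−0.1416) + 1·e^(−2.515) + 2·e^(−3.650) + 3·e^(−5.128) = 2.604 + 0.08086 + 0.05198 + 0.01779 = 2.755.
P₀ = g₀ e^(−E₀/kT) / Z = 2.604/2.755 = 0.95.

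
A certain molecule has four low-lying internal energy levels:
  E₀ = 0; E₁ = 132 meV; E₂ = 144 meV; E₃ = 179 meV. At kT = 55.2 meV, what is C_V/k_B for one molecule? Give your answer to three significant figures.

Eᵢ/kT = 0, 2.3913, 2.6087, 3.2428.
Z = Σ e^(−Eᵢ/kT) = e^(−0) + e^(−2.3913) + e^(−2.6087) + e^(−3.2428) = 1.0000 + 0.091511 + 0.073630 + 0.039054 = 1.2042.
⟨E⟩ = 24.641 meV, ⟨E²⟩ = 3631.1 meV².
C_V/k_B = (⟨E²⟩ − ⟨E⟩²)/(kT)² = (3631.1 − 607.18)/3047.0 = 0.992.

0.992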